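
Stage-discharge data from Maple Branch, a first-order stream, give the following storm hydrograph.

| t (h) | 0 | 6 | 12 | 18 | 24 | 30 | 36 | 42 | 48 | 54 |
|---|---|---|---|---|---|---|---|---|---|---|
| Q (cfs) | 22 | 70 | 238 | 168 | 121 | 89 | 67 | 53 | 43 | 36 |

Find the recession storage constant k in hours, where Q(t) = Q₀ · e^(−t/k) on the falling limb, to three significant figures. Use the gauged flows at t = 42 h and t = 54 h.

k ≈ 31.0 h

On the falling limb, Q drops from 53 to 36 cfs between t = 42 h and t = 54 h (Δt = 12 h).
k = −Δt / ln(Q₂/Q₁) = −12 / ln(36/53) = 31.0 h.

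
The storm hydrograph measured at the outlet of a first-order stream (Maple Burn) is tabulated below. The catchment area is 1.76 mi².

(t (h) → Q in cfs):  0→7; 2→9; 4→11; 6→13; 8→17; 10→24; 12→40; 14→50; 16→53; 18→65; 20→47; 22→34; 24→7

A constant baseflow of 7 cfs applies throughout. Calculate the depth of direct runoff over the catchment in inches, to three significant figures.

d ≈ 0.504 in

Direct runoff: 0.0, 2.0, 4.0, 6.0, 10.0, 17.0, 33.0, 43.0, 46.0, 58.0, 40.0, 27.0, 0.0 cfs; ΣQ_DR = 286.0 cfs.
V = ΣQ_DR · Δt = 286.0 × 7200 s = 2.059 × 10^6 ft³.
Over A = 1.76 mi², depth = V / A = 0.504 in.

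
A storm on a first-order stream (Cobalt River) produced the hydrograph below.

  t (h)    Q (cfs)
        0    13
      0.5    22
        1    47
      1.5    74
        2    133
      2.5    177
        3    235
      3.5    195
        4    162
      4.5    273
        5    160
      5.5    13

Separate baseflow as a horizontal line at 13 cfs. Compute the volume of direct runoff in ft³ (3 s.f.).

V ≈ 2.43 × 10^6 ft³

Direct-runoff ordinates (Q − Q_b): 0.0, 9.0, 34.0, 61.0, 120.0, 164.0, 222.0, 182.0, 149.0, 260.0, 147.0, 0.0 cfs.
ΣQ_DR = 1348 cfs.
With Δt = 0.5 h = 1800 s, V = ΣQ_DR · Δt = 1348 × 1800 = 2.43 × 10^6 ft³.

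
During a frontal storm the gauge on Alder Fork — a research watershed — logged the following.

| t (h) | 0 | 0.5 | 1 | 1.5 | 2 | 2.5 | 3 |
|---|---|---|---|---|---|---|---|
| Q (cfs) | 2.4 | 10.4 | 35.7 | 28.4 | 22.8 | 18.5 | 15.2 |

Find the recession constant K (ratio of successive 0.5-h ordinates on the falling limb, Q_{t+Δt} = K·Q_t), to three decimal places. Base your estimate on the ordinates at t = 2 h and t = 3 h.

K ≈ 0.816

Using the recession-limb readings at t = 2 h and t = 3 h: Q falls from 22.8 to 15.2 cfs over 2 intervals.
K = (Q₂/Q₁)^(1/2) = (15.2/22.8)^(1/2) = 0.816.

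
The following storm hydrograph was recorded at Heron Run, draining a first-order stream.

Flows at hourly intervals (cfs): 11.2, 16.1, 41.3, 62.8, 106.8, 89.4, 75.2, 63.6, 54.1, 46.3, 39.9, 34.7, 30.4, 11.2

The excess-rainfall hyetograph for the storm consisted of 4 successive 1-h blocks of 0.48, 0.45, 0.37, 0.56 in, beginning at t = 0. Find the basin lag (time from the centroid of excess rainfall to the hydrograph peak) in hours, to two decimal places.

t_L ≈ 1.96 h

Centroid of excess rainfall: t_c = Σ P_i·t̄_i / ΣP_i = 2.0430 h (block centres at 0.5, 1.5, 2.5, 3.5 h).
Hydrograph peak occurs at t = 4 h, so basin lag t_L = 4 − 2.0430 = 1.96 h.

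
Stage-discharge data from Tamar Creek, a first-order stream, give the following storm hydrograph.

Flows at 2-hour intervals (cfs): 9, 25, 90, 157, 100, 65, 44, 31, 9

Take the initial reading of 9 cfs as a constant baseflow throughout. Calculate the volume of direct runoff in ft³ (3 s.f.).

V ≈ 3.23 × 10^6 ft³

Direct-runoff ordinates (Q − Q_b): 0.0, 16.0, 81.0, 148.0, 91.0, 56.0, 35.0, 22.0, 0.0 cfs.
ΣQ_DR = 449.0 cfs.
With Δt = 2 h = 7200 s, V = ΣQ_DR · Δt = 449.0 × 7200 = 3.23 × 10^6 ft³.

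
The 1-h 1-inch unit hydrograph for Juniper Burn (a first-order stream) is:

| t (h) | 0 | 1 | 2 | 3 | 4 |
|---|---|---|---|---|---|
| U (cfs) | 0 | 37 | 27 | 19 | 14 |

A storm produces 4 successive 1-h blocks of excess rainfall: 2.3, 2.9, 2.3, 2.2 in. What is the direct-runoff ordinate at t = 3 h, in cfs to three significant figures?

By discrete convolution, Q_j = Σ (P_i / 1 in) · U_{j−i}.
At t = 3 h (j=3): Q = (2.3/1)·19 + (2.9/1)·27 + (2.3/1)·37 + (2.2/1)·0 = 207 cfs.

Q ≈ 207 cfs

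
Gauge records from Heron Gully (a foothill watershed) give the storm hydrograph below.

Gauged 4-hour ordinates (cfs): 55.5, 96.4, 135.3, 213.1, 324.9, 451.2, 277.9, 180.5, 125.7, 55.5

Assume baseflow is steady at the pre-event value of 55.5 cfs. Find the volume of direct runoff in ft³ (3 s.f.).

Direct-runoff ordinates (Q − Q_b): 0.0, 40.9, 79.8, 157.6, 269.4, 395.7, 222.4, 125.0, 70.2, 0.0 cfs.
ΣQ_DR = 1361 cfs.
With Δt = 4 h = 14400 s, V = ΣQ_DR · Δt = 1361 × 14400 = 1.96 × 10^7 ft³.

V ≈ 1.96 × 10^7 ft³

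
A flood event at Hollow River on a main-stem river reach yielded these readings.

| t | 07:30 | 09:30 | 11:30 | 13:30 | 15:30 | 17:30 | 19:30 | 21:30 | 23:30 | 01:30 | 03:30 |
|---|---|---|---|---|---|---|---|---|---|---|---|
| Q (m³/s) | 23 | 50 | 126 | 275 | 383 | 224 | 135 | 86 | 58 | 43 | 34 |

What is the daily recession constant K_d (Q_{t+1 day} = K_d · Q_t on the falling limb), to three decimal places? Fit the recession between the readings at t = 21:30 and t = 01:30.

K_d ≈ 0.016

Between t = 21:30 and t = 01:30 the flow falls from 86 to 43 m³/s over 2×2 h = 4 h.
Per-interval ratio K = (43/86)^(1/2) = 0.7071; K_d = K^(24/2) = 0.016.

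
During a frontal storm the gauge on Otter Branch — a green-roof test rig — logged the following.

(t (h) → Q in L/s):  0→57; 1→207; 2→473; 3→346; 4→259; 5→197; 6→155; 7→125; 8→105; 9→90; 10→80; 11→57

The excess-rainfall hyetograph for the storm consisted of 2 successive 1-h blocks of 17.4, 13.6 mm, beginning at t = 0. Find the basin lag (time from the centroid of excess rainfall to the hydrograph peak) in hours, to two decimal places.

Centroid of excess rainfall: t_c = Σ P_i·t̄_i / ΣP_i = 0.9387 h (block centres at 0.5, 1.5 h).
Hydrograph peak occurs at t = 2 h, so basin lag t_L = 2 − 0.9387 = 1.06 h.

t_L ≈ 1.06 h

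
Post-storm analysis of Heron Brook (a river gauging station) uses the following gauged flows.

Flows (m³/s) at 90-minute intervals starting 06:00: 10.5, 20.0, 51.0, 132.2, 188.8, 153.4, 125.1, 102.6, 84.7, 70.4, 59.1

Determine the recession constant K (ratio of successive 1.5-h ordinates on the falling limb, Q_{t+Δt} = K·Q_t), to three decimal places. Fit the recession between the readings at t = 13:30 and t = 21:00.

Using the recession-limb readings at t = 13:30 and t = 21:00: Q falls from 153.4 to 59.1 m³/s over 5 intervals.
K = (Q₂/Q₁)^(1/5) = (59.1/153.4)^(1/5) = 0.826.

K ≈ 0.826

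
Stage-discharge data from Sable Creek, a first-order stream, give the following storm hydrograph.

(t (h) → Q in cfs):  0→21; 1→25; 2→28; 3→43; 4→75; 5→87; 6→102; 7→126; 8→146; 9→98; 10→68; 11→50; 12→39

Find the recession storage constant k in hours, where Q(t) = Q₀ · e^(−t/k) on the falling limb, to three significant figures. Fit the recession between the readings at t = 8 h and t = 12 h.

k ≈ 3.03 h

On the falling limb, Q drops from 146 to 39 cfs between t = 8 h and t = 12 h (Δt = 4 h).
k = −Δt / ln(Q₂/Q₁) = −4 / ln(39/146) = 3.03 h.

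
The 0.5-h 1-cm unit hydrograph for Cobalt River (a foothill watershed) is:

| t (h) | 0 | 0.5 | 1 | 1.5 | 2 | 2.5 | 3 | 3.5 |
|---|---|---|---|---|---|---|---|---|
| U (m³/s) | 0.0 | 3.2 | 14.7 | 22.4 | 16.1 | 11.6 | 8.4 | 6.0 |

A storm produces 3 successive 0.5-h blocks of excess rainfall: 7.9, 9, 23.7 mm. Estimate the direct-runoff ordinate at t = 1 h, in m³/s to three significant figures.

Q ≈ 14.5 m³/s

By discrete convolution, Q_j = Σ (P_i / 10 mm) · U_{j−i}.
At t = 1 h (j=2): Q = (7.9/10)·14.7 + (9/10)·3.2 + (23.7/10)·0.0 = 14.5 m³/s.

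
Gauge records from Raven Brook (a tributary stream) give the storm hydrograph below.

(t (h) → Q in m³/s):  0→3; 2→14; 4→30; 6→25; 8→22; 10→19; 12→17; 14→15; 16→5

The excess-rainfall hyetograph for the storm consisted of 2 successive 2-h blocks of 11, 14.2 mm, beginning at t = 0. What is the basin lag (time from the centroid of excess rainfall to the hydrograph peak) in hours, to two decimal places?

t_L ≈ 1.87 h

Centroid of excess rainfall: t_c = Σ P_i·t̄_i / ΣP_i = 2.1270 h (block centres at 1, 3 h).
Hydrograph peak occurs at t = 4 h, so basin lag t_L = 4 − 2.1270 = 1.87 h.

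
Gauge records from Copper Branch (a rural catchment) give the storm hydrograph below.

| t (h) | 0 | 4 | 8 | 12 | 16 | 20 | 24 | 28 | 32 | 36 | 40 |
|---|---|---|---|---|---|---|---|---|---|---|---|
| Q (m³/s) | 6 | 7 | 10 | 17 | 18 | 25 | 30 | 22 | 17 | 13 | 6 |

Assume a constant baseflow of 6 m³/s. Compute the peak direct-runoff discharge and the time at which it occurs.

Subtracting baseflow gives direct-runoff ordinates: 0.0, 1.0, 4.0, 11.0, 12.0, 19.0, 24.0, 16.0, 11.0, 7.0, 0.0 m³/s.
The maximum is 24.0 m³/s, occurring at the reading for t = 24 h.

Q_p = 24.0 m³/s at t = 24 h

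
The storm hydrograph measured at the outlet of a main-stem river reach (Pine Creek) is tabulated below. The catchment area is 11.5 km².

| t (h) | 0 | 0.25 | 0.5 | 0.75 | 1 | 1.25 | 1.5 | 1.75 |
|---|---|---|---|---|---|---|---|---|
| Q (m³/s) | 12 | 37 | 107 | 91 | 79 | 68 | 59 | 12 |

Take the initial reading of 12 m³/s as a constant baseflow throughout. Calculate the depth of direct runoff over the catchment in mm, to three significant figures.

d ≈ 28.9 mm

Direct runoff: 0.0, 25.0, 95.0, 79.0, 67.0, 56.0, 47.0, 0.0 m³/s; ΣQ_DR = 369.0 m³/s.
V = ΣQ_DR · Δt = 369.0 × 900 s = 3.321 × 10^5 m³.
Over A = 11.5 km², depth = V / A = 28.9 mm.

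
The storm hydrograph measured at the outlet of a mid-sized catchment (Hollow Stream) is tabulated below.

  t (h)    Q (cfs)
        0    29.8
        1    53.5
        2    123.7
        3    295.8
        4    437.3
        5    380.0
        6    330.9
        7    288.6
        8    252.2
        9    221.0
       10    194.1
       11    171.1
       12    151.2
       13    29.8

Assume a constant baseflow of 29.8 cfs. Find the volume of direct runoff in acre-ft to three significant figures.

V ≈ 210 acre-ft

Direct-runoff ordinates (Q − Q_b): 0.0, 23.7, 93.9, 266.0, 407.5, 350.2, 301.1, 258.8, 222.4, 191.2, 164.3, 141.3, 121.4, 0.0 cfs.
ΣQ_DR = 2542 cfs.
With Δt = 1 h = 3600 s, V = ΣQ_DR · Δt = 2542 × 3600 = 9.15 × 10^6 ft³ = 210 acre-ft.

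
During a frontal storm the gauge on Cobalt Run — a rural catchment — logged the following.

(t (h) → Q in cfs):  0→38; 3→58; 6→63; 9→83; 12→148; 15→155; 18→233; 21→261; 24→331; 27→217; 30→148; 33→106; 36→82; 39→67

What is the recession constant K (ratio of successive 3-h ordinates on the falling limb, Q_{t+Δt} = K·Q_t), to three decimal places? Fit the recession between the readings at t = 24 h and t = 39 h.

Using the recession-limb readings at t = 24 h and t = 39 h: Q falls from 331 to 67 cfs over 5 intervals.
K = (Q₂/Q₁)^(1/5) = (67/331)^(1/5) = 0.727.

K ≈ 0.727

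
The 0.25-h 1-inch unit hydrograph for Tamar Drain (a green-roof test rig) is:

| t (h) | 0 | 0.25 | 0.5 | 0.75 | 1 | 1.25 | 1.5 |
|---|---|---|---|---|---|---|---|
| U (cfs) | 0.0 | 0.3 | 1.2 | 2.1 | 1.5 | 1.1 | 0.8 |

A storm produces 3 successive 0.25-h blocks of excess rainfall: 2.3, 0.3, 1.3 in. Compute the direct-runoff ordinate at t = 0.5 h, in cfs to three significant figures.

Q ≈ 2.85 cfs

By discrete convolution, Q_j = Σ (P_i / 1 in) · U_{j−i}.
At t = 0.5 h (j=2): Q = (2.3/1)·1.2 + (0.3/1)·0.3 + (1.3/1)·0.0 = 2.85 cfs.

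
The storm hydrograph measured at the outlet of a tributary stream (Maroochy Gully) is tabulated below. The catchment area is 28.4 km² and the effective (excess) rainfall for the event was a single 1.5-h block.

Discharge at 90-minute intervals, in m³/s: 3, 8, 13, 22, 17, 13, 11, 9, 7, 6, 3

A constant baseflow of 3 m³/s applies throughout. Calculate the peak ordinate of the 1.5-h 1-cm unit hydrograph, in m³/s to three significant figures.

Direct runoff: 0.0, 5.0, 10.0, 19.0, 14.0, 10.0, 8.0, 6.0, 4.0, 3.0, 0.0 m³/s; ΣQ_DR = 79.00 m³/s, peak = 19.0 m³/s.
Runoff depth d = ΣQ_DR·Δt / A = 79.00 × 5400 / (28.4 km²) = 15.02 mm.
The 1-cm UH is the DRH scaled by (10 mm)/d, so U_p = 19.0 × 10/15.02 = 12.6 m³/s.

U_p ≈ 12.6 m³/s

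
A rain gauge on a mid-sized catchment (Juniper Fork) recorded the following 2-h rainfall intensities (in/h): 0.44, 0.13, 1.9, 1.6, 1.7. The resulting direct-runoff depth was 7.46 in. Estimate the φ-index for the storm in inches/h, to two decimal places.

φ ≈ 0.49 in/h

Only the 3 blocks with intensity above φ contribute runoff: 1.9, 1.6, 1.7 in/h.
Σ(I−φ)·Δt = d  ⇒  (1.9+1.6+1.7 − 3φ)·2 = 7.46
φ = (5.200 − 7.46/2) / 3 = 0.49 in/h.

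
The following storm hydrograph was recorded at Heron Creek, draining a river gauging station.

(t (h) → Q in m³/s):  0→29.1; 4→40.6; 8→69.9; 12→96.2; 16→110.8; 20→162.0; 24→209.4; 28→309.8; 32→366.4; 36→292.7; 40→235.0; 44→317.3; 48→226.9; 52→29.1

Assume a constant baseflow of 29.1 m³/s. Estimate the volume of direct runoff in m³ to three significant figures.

V ≈ 3.01 × 10^7 m³

Direct-runoff ordinates (Q − Q_b): 0.0, 11.5, 40.8, 67.1, 81.7, 132.9, 180.3, 280.7, 337.3, 263.6, 205.9, 288.2, 197.8, 0.0 m³/s.
ΣQ_DR = 2088 m³/s.
With Δt = 4 h = 14400 s, V = ΣQ_DR · Δt = 2088 × 14400 = 3.01 × 10^7 m³.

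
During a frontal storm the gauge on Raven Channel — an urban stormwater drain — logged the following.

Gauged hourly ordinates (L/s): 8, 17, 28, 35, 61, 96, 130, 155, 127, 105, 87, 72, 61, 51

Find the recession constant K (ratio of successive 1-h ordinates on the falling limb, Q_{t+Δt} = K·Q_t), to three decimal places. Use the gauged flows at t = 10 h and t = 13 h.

Using the recession-limb readings at t = 10 h and t = 13 h: Q falls from 87 to 51 L/s over 3 intervals.
K = (Q₂/Q₁)^(1/3) = (51/87)^(1/3) = 0.837.

K ≈ 0.837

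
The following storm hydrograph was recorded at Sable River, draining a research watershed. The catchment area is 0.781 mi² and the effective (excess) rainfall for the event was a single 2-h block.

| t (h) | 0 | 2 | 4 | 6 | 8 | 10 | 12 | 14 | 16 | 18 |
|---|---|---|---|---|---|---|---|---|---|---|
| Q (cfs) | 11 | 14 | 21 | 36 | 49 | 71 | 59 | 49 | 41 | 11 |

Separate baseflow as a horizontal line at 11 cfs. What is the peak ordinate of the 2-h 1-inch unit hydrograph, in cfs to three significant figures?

Direct runoff: 0.0, 3.0, 10.0, 25.0, 38.0, 60.0, 48.0, 38.0, 30.0, 0.0 cfs; ΣQ_DR = 252.0 cfs, peak = 60.0 cfs.
Runoff depth d = ΣQ_DR·Δt / A = 252.0 × 7200 / (0.781 mi²) = 1.000 in.
The 1-inch UH is the DRH scaled by (1 in)/d, so U_p = 60.0 × 1/1.000 = 60.0 cfs.

U_p ≈ 60.0 cfs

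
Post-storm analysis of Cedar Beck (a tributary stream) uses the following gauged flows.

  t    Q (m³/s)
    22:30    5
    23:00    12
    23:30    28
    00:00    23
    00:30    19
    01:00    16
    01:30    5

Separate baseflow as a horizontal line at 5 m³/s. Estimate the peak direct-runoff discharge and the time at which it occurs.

Q_p = 23.0 m³/s at t = 23:30

Subtracting baseflow gives direct-runoff ordinates: 0.0, 7.0, 23.0, 18.0, 14.0, 11.0, 0.0 m³/s.
The maximum is 23.0 m³/s, occurring at the reading for t = 23:30.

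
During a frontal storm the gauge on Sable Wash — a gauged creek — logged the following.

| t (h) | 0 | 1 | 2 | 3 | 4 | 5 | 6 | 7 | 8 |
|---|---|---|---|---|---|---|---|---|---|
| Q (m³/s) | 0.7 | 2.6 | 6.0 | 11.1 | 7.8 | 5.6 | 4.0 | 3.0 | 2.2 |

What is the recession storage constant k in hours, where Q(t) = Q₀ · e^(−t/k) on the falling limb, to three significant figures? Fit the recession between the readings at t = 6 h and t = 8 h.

On the falling limb, Q drops from 4.0 to 2.2 m³/s between t = 6 h and t = 8 h (Δt = 2 h).
k = −Δt / ln(Q₂/Q₁) = −2 / ln(2.2/4.0) = 3.35 h.

k ≈ 3.35 h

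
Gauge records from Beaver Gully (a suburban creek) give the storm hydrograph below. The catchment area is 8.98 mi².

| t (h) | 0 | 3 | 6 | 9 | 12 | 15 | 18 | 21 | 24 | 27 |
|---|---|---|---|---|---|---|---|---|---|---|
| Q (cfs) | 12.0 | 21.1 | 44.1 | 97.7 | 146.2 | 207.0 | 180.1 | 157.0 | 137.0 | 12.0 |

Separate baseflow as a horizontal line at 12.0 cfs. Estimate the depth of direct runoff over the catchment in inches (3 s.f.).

d ≈ 0.463 in

Direct runoff: 0.0, 9.1, 32.1, 85.7, 134.2, 195.0, 168.1, 145.0, 125.0, 0.0 cfs; ΣQ_DR = 894.2 cfs.
V = ΣQ_DR · Δt = 894.2 × 10800 s = 9.657 × 10^6 ft³.
Over A = 8.98 mi², depth = V / A = 0.463 in.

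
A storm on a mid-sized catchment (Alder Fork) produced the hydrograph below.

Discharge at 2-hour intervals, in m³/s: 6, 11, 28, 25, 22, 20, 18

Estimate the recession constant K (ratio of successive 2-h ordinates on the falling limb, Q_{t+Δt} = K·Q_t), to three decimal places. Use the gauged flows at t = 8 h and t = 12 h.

K ≈ 0.905

Using the recession-limb readings at t = 8 h and t = 12 h: Q falls from 22 to 18 m³/s over 2 intervals.
K = (Q₂/Q₁)^(1/2) = (18/22)^(1/2) = 0.905.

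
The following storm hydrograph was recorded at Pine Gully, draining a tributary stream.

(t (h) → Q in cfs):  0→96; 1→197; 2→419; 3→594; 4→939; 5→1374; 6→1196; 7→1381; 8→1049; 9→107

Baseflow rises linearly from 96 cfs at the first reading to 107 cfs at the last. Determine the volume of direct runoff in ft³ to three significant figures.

Direct-runoff ordinates (Q − Q_b): 0.00, 99.78, 320.56, 494.33, 838.11, 1271.89, 1092.67, 1276.44, 943.22, 0.00 cfs.
ΣQ_DR = 6337 cfs.
With Δt = 1 h = 3600 s, V = ΣQ_DR · Δt = 6337 × 3600 = 2.28 × 10^7 ft³.

V ≈ 2.28 × 10^7 ft³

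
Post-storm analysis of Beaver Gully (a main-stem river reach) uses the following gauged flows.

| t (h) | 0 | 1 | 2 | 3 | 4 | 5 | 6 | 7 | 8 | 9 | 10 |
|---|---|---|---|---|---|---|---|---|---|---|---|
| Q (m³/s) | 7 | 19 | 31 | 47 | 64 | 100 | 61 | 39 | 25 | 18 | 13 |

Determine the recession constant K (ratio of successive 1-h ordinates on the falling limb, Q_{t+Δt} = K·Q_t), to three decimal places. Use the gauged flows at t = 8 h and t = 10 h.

K ≈ 0.721

Using the recession-limb readings at t = 8 h and t = 10 h: Q falls from 25 to 13 m³/s over 2 intervals.
K = (Q₂/Q₁)^(1/2) = (13/25)^(1/2) = 0.721.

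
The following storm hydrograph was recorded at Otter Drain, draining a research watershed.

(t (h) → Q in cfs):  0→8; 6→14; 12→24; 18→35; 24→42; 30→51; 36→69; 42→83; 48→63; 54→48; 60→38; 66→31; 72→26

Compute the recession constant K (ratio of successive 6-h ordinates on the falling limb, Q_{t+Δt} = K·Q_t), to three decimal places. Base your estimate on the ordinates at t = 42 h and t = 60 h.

Using the recession-limb readings at t = 42 h and t = 60 h: Q falls from 83 to 38 cfs over 3 intervals.
K = (Q₂/Q₁)^(1/3) = (38/83)^(1/3) = 0.771.

K ≈ 0.771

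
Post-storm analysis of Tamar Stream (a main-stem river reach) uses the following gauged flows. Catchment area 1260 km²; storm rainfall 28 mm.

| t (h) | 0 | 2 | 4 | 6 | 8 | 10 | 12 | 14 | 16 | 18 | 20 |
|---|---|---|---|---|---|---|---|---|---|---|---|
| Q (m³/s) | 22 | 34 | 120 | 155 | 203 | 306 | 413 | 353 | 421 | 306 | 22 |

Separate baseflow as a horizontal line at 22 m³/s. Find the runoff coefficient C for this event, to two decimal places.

ΣQ_DR = 2113 m³/s; V = ΣQ_DR·Δt = 1.521 × 10^7 m³.
Runoff depth d = V / A = 12.07 mm.
C = d / P = 12.07 / 28 = 0.43.

C ≈ 0.43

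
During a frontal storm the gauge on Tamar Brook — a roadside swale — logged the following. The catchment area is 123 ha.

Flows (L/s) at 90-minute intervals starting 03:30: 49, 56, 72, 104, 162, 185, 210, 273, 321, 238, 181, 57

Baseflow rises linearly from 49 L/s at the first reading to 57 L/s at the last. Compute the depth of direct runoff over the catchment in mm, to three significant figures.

d ≈ 5.58 mm

Direct runoff: 0.00, 6.27, 21.55, 52.82, 110.09, 132.36, 156.64, 218.91, 266.18, 182.45, 124.73, 0.00 L/s; ΣQ_DR = 1272 L/s.
V = ΣQ_DR · Δt = 1272 × 5400 s = 6.869 × 10^6 L.
Over A = 123 ha, depth = V / A = 5.58 mm.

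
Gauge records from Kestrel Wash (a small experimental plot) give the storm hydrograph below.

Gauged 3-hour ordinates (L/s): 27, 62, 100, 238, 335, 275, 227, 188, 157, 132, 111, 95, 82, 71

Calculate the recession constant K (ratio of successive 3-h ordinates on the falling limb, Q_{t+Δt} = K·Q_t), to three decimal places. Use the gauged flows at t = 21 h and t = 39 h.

K ≈ 0.850

Using the recession-limb readings at t = 21 h and t = 39 h: Q falls from 188 to 71 L/s over 6 intervals.
K = (Q₂/Q₁)^(1/6) = (71/188)^(1/6) = 0.850.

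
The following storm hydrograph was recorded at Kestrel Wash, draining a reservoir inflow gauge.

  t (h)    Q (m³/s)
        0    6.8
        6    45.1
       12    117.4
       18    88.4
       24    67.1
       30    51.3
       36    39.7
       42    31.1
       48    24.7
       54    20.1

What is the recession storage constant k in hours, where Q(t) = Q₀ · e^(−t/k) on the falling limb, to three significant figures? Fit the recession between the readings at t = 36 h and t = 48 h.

k ≈ 25.3 h

On the falling limb, Q drops from 39.7 to 24.7 m³/s between t = 36 h and t = 48 h (Δt = 12 h).
k = −Δt / ln(Q₂/Q₁) = −12 / ln(24.7/39.7) = 25.3 h.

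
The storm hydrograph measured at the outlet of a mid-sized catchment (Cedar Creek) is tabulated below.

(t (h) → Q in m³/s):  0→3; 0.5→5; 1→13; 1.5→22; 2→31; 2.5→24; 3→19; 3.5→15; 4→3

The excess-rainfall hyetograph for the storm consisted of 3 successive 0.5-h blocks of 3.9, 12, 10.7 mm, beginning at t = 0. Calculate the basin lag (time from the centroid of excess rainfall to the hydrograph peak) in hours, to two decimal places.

t_L ≈ 1.12 h

Centroid of excess rainfall: t_c = Σ P_i·t̄_i / ΣP_i = 0.8778 h (block centres at 0.25, 0.75, 1.25 h).
Hydrograph peak occurs at t = 2 h, so basin lag t_L = 2 − 0.8778 = 1.12 h.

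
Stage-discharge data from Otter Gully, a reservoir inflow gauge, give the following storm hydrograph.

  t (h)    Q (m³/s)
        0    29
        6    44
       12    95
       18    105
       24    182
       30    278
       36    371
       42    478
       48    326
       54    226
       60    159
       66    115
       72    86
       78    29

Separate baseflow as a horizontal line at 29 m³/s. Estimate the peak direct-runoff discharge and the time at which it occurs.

Subtracting baseflow gives direct-runoff ordinates: 0.0, 15.0, 66.0, 76.0, 153.0, 249.0, 342.0, 449.0, 297.0, 197.0, 130.0, 86.0, 57.0, 0.0 m³/s.
The maximum is 449.0 m³/s, occurring at the reading for t = 42 h.

Q_p = 449.0 m³/s at t = 42 h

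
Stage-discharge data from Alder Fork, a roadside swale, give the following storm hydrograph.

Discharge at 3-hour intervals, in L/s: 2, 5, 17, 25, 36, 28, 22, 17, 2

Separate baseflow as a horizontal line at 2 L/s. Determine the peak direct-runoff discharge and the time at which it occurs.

Subtracting baseflow gives direct-runoff ordinates: 0.0, 3.0, 15.0, 23.0, 34.0, 26.0, 20.0, 15.0, 0.0 L/s.
The maximum is 34.0 L/s, occurring at the reading for t = 12 h.

Q_p = 34.0 L/s at t = 12 h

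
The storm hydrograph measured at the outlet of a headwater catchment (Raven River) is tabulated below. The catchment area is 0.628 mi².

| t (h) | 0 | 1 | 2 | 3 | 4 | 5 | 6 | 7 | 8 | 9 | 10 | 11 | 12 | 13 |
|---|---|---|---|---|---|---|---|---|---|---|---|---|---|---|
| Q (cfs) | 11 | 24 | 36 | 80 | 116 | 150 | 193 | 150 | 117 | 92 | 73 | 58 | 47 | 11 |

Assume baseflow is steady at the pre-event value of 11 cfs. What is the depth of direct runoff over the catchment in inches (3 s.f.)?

Direct runoff: 0.0, 13.0, 25.0, 69.0, 105.0, 139.0, 182.0, 139.0, 106.0, 81.0, 62.0, 47.0, 36.0, 0.0 cfs; ΣQ_DR = 1004 cfs.
V = ΣQ_DR · Δt = 1004 × 3600 s = 3.614 × 10^6 ft³.
Over A = 0.628 mi², depth = V / A = 2.48 in.

d ≈ 2.48 in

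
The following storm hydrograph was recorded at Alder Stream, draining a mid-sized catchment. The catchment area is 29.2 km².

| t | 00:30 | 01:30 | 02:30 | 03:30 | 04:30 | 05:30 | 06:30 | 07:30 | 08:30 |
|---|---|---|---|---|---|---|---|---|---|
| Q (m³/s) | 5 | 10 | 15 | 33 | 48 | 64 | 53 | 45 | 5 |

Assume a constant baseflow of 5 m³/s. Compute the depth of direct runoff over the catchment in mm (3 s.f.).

Direct runoff: 0.0, 5.0, 10.0, 28.0, 43.0, 59.0, 48.0, 40.0, 0.0 m³/s; ΣQ_DR = 233.0 m³/s.
V = ΣQ_DR · Δt = 233.0 × 3600 s = 8.388 × 10^5 m³.
Over A = 29.2 km², depth = V / A = 28.7 mm.

d ≈ 28.7 mm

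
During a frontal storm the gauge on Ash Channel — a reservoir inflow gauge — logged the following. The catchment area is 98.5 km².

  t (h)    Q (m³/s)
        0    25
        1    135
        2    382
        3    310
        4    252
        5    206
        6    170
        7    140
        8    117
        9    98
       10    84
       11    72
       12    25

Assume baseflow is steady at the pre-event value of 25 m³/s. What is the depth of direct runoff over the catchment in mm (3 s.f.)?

Direct runoff: 0.0, 110.0, 357.0, 285.0, 227.0, 181.0, 145.0, 115.0, 92.0, 73.0, 59.0, 47.0, 0.0 m³/s; ΣQ_DR = 1691 m³/s.
V = ΣQ_DR · Δt = 1691 × 3600 s = 6.088 × 10^6 m³.
Over A = 98.5 km², depth = V / A = 61.8 mm.

d ≈ 61.8 mm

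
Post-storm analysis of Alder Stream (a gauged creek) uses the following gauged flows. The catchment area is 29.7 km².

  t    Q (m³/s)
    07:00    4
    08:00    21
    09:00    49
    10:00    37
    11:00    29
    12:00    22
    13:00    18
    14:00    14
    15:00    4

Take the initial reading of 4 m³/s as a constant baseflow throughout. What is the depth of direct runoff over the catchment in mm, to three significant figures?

d ≈ 19.6 mm

Direct runoff: 0.0, 17.0, 45.0, 33.0, 25.0, 18.0, 14.0, 10.0, 0.0 m³/s; ΣQ_DR = 162.0 m³/s.
V = ΣQ_DR · Δt = 162.0 × 3600 s = 5.832 × 10^5 m³.
Over A = 29.7 km², depth = V / A = 19.6 mm.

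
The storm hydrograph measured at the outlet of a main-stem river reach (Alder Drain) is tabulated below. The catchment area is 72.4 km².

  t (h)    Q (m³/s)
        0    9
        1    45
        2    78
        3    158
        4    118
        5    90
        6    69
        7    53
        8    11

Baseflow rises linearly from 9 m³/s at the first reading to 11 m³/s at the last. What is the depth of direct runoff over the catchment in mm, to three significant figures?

d ≈ 26.9 mm

Direct runoff: 0.00, 35.75, 68.50, 148.25, 108.00, 79.75, 58.50, 42.25, 0.00 m³/s; ΣQ_DR = 541.0 m³/s.
V = ΣQ_DR · Δt = 541.0 × 3600 s = 1.948 × 10^6 m³.
Over A = 72.4 km², depth = V / A = 26.9 mm.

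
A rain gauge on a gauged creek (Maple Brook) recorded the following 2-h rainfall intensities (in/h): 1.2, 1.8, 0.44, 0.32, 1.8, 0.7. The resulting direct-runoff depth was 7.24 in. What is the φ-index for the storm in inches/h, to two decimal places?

φ ≈ 0.47 in/h

Only the 4 blocks with intensity above φ contribute runoff: 1.2, 1.8, 1.8, 0.7 in/h.
Σ(I−φ)·Δt = d  ⇒  (1.2+1.8+1.8+0.7 − 4φ)·2 = 7.24
φ = (5.500 − 7.24/2) / 4 = 0.47 in/h.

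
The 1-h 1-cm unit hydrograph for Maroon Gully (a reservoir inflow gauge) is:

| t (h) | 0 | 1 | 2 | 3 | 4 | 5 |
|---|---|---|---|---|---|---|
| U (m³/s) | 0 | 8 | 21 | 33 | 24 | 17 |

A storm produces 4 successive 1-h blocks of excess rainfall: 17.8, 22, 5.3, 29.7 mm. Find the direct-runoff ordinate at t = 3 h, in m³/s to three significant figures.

Q ≈ 109 m³/s

By discrete convolution, Q_j = Σ (P_i / 10 mm) · U_{j−i}.
At t = 3 h (j=3): Q = (17.8/10)·33 + (22/10)·21 + (5.3/10)·8 + (29.7/10)·0 = 109 m³/s.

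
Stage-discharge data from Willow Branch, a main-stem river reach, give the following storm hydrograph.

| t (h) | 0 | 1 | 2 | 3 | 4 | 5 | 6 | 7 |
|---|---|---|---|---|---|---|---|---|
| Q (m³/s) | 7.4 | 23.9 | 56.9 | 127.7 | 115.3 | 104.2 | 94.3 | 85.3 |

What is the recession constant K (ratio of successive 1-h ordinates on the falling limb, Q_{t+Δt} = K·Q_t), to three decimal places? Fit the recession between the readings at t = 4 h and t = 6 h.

Using the recession-limb readings at t = 4 h and t = 6 h: Q falls from 115.3 to 94.3 m³/s over 2 intervals.
K = (Q₂/Q₁)^(1/2) = (94.3/115.3)^(1/2) = 0.904.

K ≈ 0.904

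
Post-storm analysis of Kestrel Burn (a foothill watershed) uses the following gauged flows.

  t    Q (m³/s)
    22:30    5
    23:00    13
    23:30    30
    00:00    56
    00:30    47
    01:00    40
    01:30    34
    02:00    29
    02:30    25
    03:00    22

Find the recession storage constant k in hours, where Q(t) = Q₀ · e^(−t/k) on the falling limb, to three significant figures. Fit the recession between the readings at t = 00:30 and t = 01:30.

k ≈ 3.09 h

On the falling limb, Q drops from 47 to 34 m³/s between t = 00:30 and t = 01:30 (Δt = 1 h).
k = −Δt / ln(Q₂/Q₁) = −1 / ln(34/47) = 3.09 h.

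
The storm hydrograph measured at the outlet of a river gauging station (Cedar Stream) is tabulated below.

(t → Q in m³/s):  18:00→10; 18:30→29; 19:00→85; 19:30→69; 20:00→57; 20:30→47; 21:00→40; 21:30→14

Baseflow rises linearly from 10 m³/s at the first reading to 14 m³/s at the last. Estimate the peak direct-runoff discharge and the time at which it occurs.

Q_p = 73.86 m³/s at t = 19:00

Subtracting baseflow gives direct-runoff ordinates: 0.00, 18.43, 73.86, 57.29, 44.71, 34.14, 26.57, 0.00 m³/s.
The maximum is 73.86 m³/s, occurring at the reading for t = 19:00.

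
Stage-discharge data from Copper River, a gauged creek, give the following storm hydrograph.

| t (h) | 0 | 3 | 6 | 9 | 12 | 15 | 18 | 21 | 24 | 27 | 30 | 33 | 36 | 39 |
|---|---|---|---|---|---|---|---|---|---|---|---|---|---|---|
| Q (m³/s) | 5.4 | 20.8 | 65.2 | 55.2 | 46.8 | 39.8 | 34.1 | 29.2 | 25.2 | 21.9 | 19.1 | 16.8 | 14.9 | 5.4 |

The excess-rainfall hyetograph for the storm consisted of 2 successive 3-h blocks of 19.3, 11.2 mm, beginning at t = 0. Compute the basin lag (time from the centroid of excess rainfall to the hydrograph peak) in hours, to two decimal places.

Centroid of excess rainfall: t_c = Σ P_i·t̄_i / ΣP_i = 2.6016 h (block centres at 1.5, 4.5 h).
Hydrograph peak occurs at t = 6 h, so basin lag t_L = 6 − 2.6016 = 3.40 h.

t_L ≈ 3.40 h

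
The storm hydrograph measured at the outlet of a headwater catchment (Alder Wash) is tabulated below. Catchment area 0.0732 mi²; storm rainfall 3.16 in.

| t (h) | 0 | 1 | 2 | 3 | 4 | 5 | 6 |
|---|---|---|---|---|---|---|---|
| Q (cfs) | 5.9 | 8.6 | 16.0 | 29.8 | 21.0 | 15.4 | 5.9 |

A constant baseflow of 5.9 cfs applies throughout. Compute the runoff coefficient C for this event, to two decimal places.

C ≈ 0.41

ΣQ_DR = 61.30 cfs; V = ΣQ_DR·Δt = 2.207 × 10^5 ft³.
Runoff depth d = V / A = 1.298 in.
C = d / P = 1.298 / 3.16 = 0.41.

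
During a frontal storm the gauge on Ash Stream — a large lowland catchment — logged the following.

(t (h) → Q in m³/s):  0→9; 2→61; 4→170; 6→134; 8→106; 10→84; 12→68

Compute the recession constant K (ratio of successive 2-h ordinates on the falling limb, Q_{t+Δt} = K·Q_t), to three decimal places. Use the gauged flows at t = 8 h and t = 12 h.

Using the recession-limb readings at t = 8 h and t = 12 h: Q falls from 106 to 68 m³/s over 2 intervals.
K = (Q₂/Q₁)^(1/2) = (68/106)^(1/2) = 0.801.

K ≈ 0.801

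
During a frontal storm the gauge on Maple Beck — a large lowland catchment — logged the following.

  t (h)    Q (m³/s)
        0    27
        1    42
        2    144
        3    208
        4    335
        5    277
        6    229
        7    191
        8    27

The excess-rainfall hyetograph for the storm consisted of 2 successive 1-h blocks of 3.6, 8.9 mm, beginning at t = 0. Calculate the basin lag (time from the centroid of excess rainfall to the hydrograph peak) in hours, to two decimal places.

Centroid of excess rainfall: t_c = Σ P_i·t̄_i / ΣP_i = 1.2120 h (block centres at 0.5, 1.5 h).
Hydrograph peak occurs at t = 4 h, so basin lag t_L = 4 − 1.2120 = 2.79 h.

t_L ≈ 2.79 h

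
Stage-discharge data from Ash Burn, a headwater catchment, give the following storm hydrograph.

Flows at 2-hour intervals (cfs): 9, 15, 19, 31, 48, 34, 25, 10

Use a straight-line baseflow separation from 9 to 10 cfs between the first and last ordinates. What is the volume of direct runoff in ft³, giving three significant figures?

V ≈ 8.28 × 10^5 ft³

Direct-runoff ordinates (Q − Q_b): 0.00, 5.86, 9.71, 21.57, 38.43, 24.29, 15.14, 0.00 cfs.
ΣQ_DR = 115.0 cfs.
With Δt = 2 h = 7200 s, V = ΣQ_DR · Δt = 115.0 × 7200 = 8.28 × 10^5 ft³.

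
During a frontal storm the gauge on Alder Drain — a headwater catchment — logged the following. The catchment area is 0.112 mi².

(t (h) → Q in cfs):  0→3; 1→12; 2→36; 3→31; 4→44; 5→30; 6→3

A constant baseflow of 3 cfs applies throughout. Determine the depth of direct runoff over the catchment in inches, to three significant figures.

Direct runoff: 0.0, 9.0, 33.0, 28.0, 41.0, 27.0, 0.0 cfs; ΣQ_DR = 138.0 cfs.
V = ΣQ_DR · Δt = 138.0 × 3600 s = 4.968 × 10^5 ft³.
Over A = 0.112 mi², depth = V / A = 1.91 in.

d ≈ 1.91 in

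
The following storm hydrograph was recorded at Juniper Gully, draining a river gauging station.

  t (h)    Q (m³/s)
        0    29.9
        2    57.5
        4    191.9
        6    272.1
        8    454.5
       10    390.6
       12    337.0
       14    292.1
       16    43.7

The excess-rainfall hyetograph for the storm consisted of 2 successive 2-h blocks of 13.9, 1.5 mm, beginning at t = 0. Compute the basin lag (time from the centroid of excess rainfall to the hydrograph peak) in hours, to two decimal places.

t_L ≈ 6.81 h

Centroid of excess rainfall: t_c = Σ P_i·t̄_i / ΣP_i = 1.1948 h (block centres at 1, 3 h).
Hydrograph peak occurs at t = 8 h, so basin lag t_L = 8 − 1.1948 = 6.81 h.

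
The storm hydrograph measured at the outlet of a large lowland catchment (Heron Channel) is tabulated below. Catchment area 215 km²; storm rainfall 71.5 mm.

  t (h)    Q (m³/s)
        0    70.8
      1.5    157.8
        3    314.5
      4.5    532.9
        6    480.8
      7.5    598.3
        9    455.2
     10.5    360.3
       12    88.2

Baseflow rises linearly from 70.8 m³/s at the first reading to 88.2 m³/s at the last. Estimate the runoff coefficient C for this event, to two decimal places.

ΣQ_DR = 2343 m³/s; V = ΣQ_DR·Δt = 1.265 × 10^7 m³.
Runoff depth d = V / A = 58.85 mm.
C = d / P = 58.85 / 71.5 = 0.82.

C ≈ 0.82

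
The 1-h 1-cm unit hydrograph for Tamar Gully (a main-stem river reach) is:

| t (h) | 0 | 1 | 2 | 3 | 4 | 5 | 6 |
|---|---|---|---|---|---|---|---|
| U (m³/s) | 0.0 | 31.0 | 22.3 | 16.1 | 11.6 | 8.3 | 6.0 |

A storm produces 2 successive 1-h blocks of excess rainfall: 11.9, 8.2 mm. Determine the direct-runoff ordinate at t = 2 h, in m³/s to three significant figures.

Q ≈ 52.0 m³/s

By discrete convolution, Q_j = Σ (P_i / 10 mm) · U_{j−i}.
At t = 2 h (j=2): Q = (11.9/10)·22.3 + (8.2/10)·31.0 = 52.0 m³/s.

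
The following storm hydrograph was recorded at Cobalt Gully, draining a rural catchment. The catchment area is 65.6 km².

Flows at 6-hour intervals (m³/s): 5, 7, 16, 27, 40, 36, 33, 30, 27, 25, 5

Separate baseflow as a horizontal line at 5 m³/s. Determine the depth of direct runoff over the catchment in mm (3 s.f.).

d ≈ 64.5 mm

Direct runoff: 0.0, 2.0, 11.0, 22.0, 35.0, 31.0, 28.0, 25.0, 22.0, 20.0, 0.0 m³/s; ΣQ_DR = 196.0 m³/s.
V = ΣQ_DR · Δt = 196.0 × 21600 s = 4.234 × 10^6 m³.
Over A = 65.6 km², depth = V / A = 64.5 mm.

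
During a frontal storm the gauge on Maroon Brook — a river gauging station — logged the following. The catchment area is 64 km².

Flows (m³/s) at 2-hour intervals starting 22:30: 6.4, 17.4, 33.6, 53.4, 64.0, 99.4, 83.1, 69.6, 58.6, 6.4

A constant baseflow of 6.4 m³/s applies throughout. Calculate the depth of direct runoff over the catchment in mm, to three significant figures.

d ≈ 48.1 mm

Direct runoff: 0.0, 11.0, 27.2, 47.0, 57.6, 93.0, 76.7, 63.2, 52.2, 0.0 m³/s; ΣQ_DR = 427.9 m³/s.
V = ΣQ_DR · Δt = 427.9 × 7200 s = 3.081 × 10^6 m³.
Over A = 64 km², depth = V / A = 48.1 mm.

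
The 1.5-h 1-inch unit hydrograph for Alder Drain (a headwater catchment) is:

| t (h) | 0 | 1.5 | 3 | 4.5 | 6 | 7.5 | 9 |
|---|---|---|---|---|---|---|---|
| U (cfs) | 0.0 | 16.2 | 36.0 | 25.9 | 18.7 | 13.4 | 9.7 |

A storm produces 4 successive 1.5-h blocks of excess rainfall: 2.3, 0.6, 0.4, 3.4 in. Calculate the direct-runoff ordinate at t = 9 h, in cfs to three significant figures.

Q ≈ 126 cfs

By discrete convolution, Q_j = Σ (P_i / 1 in) · U_{j−i}.
At t = 9 h (j=6): Q = (2.3/1)·9.7 + (0.6/1)·13.4 + (0.4/1)·18.7 + (3.4/1)·25.9 = 126 cfs.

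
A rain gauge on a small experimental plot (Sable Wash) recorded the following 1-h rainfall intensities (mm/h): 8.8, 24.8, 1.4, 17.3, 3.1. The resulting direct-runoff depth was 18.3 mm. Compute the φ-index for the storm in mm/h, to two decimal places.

Only the 2 blocks with intensity above φ contribute runoff: 24.8, 17.3 mm/h.
Σ(I−φ)·Δt = d  ⇒  (24.8+17.3 − 2φ)·1 = 18.3
φ = (42.10 − 18.3/1) / 2 = 11.90 mm/h.

φ ≈ 11.90 mm/h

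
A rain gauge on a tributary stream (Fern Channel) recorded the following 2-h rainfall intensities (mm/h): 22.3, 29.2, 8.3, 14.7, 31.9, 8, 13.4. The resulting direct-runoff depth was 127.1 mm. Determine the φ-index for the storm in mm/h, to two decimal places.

φ ≈ 9.59 mm/h

Only the 5 blocks with intensity above φ contribute runoff: 22.3, 29.2, 14.7, 31.9, 13.4 mm/h.
Σ(I−φ)·Δt = d  ⇒  (22.3+29.2+14.7+31.9+13.4 − 5φ)·2 = 127.1
φ = (111.5 − 127.1/2) / 5 = 9.59 mm/h.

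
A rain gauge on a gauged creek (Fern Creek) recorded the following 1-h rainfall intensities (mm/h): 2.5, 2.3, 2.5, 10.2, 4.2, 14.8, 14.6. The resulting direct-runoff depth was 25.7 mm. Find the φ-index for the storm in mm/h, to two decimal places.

φ ≈ 4.63 mm/h

Only the 3 blocks with intensity above φ contribute runoff: 10.2, 14.8, 14.6 mm/h.
Σ(I−φ)·Δt = d  ⇒  (10.2+14.8+14.6 − 3φ)·1 = 25.7
φ = (39.60 − 25.7/1) / 3 = 4.63 mm/h.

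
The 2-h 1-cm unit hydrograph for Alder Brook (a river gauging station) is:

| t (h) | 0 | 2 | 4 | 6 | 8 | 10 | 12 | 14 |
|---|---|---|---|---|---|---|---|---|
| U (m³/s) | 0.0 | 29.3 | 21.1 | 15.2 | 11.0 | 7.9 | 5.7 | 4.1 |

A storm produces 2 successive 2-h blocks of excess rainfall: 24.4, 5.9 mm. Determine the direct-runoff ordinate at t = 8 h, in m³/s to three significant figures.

By discrete convolution, Q_j = Σ (P_i / 10 mm) · U_{j−i}.
At t = 8 h (j=4): Q = (24.4/10)·11.0 + (5.9/10)·15.2 = 35.8 m³/s.

Q ≈ 35.8 m³/s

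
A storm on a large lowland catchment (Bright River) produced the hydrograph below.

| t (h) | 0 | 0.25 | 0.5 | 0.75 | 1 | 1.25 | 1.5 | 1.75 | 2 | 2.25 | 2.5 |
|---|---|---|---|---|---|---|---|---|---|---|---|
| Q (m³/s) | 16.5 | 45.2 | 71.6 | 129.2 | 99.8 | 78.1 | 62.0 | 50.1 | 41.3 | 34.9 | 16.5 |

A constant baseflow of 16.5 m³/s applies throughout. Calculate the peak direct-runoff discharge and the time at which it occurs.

Subtracting baseflow gives direct-runoff ordinates: 0.0, 28.7, 55.1, 112.7, 83.3, 61.6, 45.5, 33.6, 24.8, 18.4, 0.0 m³/s.
The maximum is 112.7 m³/s, occurring at the reading for t = 0.75 h.

Q_p = 112.7 m³/s at t = 0.75 h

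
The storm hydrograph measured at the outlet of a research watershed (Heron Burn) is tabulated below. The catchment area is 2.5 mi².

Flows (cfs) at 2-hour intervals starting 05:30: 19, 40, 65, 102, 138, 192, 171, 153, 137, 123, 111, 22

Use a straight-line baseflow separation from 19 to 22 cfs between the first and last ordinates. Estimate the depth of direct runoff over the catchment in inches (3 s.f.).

d ≈ 1.27 in

Direct runoff: 0.00, 20.73, 45.45, 82.18, 117.91, 171.64, 150.36, 132.09, 115.82, 101.55, 89.27, 0.00 cfs; ΣQ_DR = 1027 cfs.
V = ΣQ_DR · Δt = 1027 × 7200 s = 7.394 × 10^6 ft³.
Over A = 2.5 mi², depth = V / A = 1.27 in.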